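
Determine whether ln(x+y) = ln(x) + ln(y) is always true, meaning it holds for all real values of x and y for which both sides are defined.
No, this is NOT an identity.

Claim: ln(x+y) = ln(x) + ln(y).
Test a specific point where both sides are defined: x = 2, y = 4.
LHS = ln(x+y) ≈ 1.7918
RHS = ln(x) + ln(y) ≈ 2.0794
Since 1.7918 ≠ 2.0794, the equation fails at this point, so it cannot hold for all real values of x and y for which both sides are defined.
ln(x) + ln(y) = ln(xy), not ln(x+y).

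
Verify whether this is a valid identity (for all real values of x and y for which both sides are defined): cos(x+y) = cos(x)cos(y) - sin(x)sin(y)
Claim: cos(x+y) = cos(x)cos(y) - sin(x)sin(y).
Reasoning: By Euler's formula e^(i(x+y)) = e^(ix)·e^(iy) = (cos x + i·sin x)(cos y + i·sin y). The real part of the left side is cos(x+y); the real part of the product is cos(x)cos(y) - sin(x)sin(y) (since i·i = -1).
So the two sides agree for all real values of x and y for which both sides are defined.

Conclusion: Yes, this is an identity.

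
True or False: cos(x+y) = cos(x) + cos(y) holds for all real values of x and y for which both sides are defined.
Claim: cos(x+y) = cos(x) + cos(y).
Test a specific point where both sides are defined: x = π/4, y = π/3.
LHS = cos(x+y) ≈ -0.2588
RHS = cos(x) + cos(y) ≈ 1.2071
Since -0.2588 ≠ 1.2071, the equation fails at this point, so it cannot hold for all real values of x and y for which both sides are defined.
The correct expansion is cos(x+y) = cos(x)cos(y) - sin(x)sin(y); cosine is not additive.

Conclusion: False.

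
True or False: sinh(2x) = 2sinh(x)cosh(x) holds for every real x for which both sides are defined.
True.

Claim: sinh(2x) = 2sinh(x)cosh(x).
Reasoning: 2sinh(x)cosh(x) = 2 · (e^x - e^-x)/2 · (e^x + e^-x)/2 = (e^(2x) - e^(-2x))/2 = sinh(2x).
So the two sides agree for every real x for which both sides are defined.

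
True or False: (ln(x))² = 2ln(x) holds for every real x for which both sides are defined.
False.

Claim: (ln(x))² = 2ln(x).
Test a specific point where both sides are defined: x = 1/2.
LHS = (ln(x))² ≈ 0.4805
RHS = 2ln(x) ≈ -1.3863
Since 0.4805 ≠ -1.3863, the equation fails at this point, so it cannot hold for every real x for which both sides are defined.
2ln(x) equals ln(x²), which is not the same as (ln x)².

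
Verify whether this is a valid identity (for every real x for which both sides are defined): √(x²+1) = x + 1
No, this is NOT an identity.

Claim: √(x²+1) = x + 1.
Test a specific point where both sides are defined: x = -3.
LHS = √(x²+1) ≈ 3.1623
RHS = x + 1 ≈ -2.0000
Since 3.1623 ≠ -2.0000, the equation fails at this point, so it cannot hold for every real x for which both sides are defined.
(x+1)² = x² + 2x + 1 ≠ x² + 1 unless x = 0.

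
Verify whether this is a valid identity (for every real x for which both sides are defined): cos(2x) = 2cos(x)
No, this is NOT an identity.

Claim: cos(2x) = 2cos(x).
Test a specific point where both sides are defined: x = -π/3.
LHS = cos(2x) ≈ -0.5000
RHS = 2cos(x) ≈ 1.0000
Since -0.5000 ≠ 1.0000, the equation fails at this point, so it cannot hold for every real x for which both sides are defined.
The correct double-angle formula is cos(2x) = cos²x - sin²x.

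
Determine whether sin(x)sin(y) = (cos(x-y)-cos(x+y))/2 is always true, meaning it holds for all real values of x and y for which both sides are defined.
Claim: sin(x)sin(y) = (cos(x-y)-cos(x+y))/2.
Reasoning: cos(x-y) = cos(x)cos(y) + sin(x)sin(y) and cos(x+y) = cos(x)cos(y) - sin(x)sin(y). Subtracting, cos(x-y) - cos(x+y) = 2sin(x)sin(y); divide by 2.
So the two sides agree for all real values of x and y for which both sides are defined.

Conclusion: Yes, this is an identity.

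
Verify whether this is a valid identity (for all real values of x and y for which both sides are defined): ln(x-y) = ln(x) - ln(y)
No, this is NOT an identity.

Claim: ln(x-y) = ln(x) - ln(y).
Test a specific point where both sides are defined: x = 3/2, y = 1/2.
LHS = ln(x-y) ≈ 0.0000
RHS = ln(x) - ln(y) ≈ 1.0986
Since 0.0000 ≠ 1.0986, the equation fails at this point, so it cannot hold for all real values of x and y for which both sides are defined.
ln(x) - ln(y) = ln(x/y), not ln(x-y).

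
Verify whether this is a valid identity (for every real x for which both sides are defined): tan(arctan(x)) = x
Yes, this is an identity.

Claim: tan(arctan(x)) = x.
Reasoning: For every real x, arctan(x) is by definition the angle in (-π/2, π/2) whose tangent equals x. Taking the tangent of that angle returns x.
So the two sides agree for every real x for which both sides are defined.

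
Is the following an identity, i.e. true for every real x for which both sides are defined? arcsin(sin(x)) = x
No, this is NOT an identity.

Claim: arcsin(sin(x)) = x.
Test a specific point where both sides are defined: x = π.
LHS = arcsin(sin(x)) ≈ 0.0000
RHS = x ≈ 3.1416
Since 0.0000 ≠ 3.1416, the equation fails at this point, so it cannot hold for every real x for which both sides are defined.
arcsin only returns values in [-π/2, π/2], so arcsin(sin(x)) = x holds only for x in that interval, not for all real x.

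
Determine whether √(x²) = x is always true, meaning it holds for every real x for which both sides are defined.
Claim: √(x²) = x.
Test a specific point where both sides are defined: x = -3.
LHS = √(x²) ≈ 3.0000
RHS = x ≈ -3.0000
Since 3.0000 ≠ -3.0000, the equation fails at this point, so it cannot hold for every real x for which both sides are defined.
√(x²) = |x|, which differs from x whenever x < 0 (both sides are defined for every real x).

Conclusion: No, this is NOT an identity.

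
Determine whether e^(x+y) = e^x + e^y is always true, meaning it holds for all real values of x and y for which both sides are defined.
Claim: e^(x+y) = e^x + e^y.
Test a specific point where both sides are defined: x = -3, y = 1.
LHS = e^(x+y) ≈ 0.1353
RHS = e^x + e^y ≈ 2.7681
Since 0.1353 ≠ 2.7681, the equation fails at this point, so it cannot hold for all real values of x and y for which both sides are defined.
The correct rule is e^(x+y) = e^x · e^y (a product, not a sum).

Conclusion: No, this is NOT an identity.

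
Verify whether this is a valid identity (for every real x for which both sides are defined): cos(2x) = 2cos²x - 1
Claim: cos(2x) = 2cos²x - 1.
Reasoning: cos(2x) = cos²x - sin²x. Replace sin²x by 1 - cos²x: cos²x - (1 - cos²x) = 2cos²x - 1.
So the two sides agree for every real x for which both sides are defined.

Conclusion: Yes, this is an identity.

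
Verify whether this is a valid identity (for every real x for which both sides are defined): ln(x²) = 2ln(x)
Yes, this is an identity.

Claim: ln(x²) = 2ln(x).
Reasoning: The right side requires x > 0. For x > 0, x² = (e^(ln x))² = e^(2ln x), so ln(x²) = 2ln(x). (For x < 0 the right side is undefined, so those values are outside the claim.)
So the two sides agree for every real x for which both sides are defined.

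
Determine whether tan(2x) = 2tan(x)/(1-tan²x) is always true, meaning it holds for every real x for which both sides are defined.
Claim: tan(2x) = 2tan(x)/(1-tan²x).
Reasoning: tan(2x) = sin(2x)/cos(2x) = 2sin(x)cos(x) / (cos²x - sin²x). Divide numerator and denominator by cos²x: 2tan(x) / (1 - tan²x).
So the two sides agree for every real x for which both sides are defined.

Conclusion: Yes, this is an identity.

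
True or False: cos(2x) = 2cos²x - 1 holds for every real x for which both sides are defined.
True.

Claim: cos(2x) = 2cos²x - 1.
Reasoning: cos(2x) = cos²x - sin²x. Replace sin²x by 1 - cos²x: cos²x - (1 - cos²x) = 2cos²x - 1.
So the two sides agree for every real x for which both sides are defined.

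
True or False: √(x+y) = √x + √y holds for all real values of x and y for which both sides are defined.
Claim: √(x+y) = √x + √y.
Test a specific point where both sides are defined: x = 5, y = 2.
LHS = √(x+y) ≈ 2.6458
RHS = √x + √y ≈ 3.6503
Since 2.6458 ≠ 3.6503, the equation fails at this point, so it cannot hold for all real values of x and y for which both sides are defined.
Squaring the right side gives x + 2√(xy) + y, not x + y.

Conclusion: False.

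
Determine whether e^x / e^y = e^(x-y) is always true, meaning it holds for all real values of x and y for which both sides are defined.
Claim: e^x / e^y = e^(x-y).
Reasoning: 1/e^y = e^(-y), so e^x / e^y = e^x · e^(-y) = e^(x + (-y)) = e^(x-y) by the product rule for exponents.
So the two sides agree for all real values of x and y for which both sides are defined.

Conclusion: Yes, this is an identity.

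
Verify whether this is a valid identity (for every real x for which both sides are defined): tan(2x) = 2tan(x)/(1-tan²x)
Claim: tan(2x) = 2tan(x)/(1-tan²x).
Reasoning: tan(2x) = sin(2x)/cos(2x) = 2sin(x)cos(x) / (cos²x - sin²x). Divide numerator and denominator by cos²x: 2tan(x) / (1 - tan²x).
So the two sides agree for every real x for which both sides are defined.

Conclusion: Yes, this is an identity.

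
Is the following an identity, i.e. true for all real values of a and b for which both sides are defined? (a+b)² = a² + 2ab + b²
Claim: (a+b)² = a² + 2ab + b².
Reasoning: Expand: (a+b)² = (a+b)(a+b) = a·a + a·b + b·a + b·b = a² + 2ab + b².
So the two sides agree for all real values of a and b for which both sides are defined.

Conclusion: Yes, this is an identity.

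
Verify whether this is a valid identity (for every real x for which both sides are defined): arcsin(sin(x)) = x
Claim: arcsin(sin(x)) = x.
Test a specific point where both sides are defined: x = π.
LHS = arcsin(sin(x)) ≈ 0.0000
RHS = x ≈ 3.1416
Since 0.0000 ≠ 3.1416, the equation fails at this point, so it cannot hold for every real x for which both sides are defined.
arcsin only returns values in [-π/2, π/2], so arcsin(sin(x)) = x holds only for x in that interval, not for all real x.

Conclusion: No, this is NOT an identity.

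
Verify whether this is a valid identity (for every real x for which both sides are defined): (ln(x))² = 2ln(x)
No, this is NOT an identity.

Claim: (ln(x))² = 2ln(x).
Test a specific point where both sides are defined: x = 3.
LHS = (ln(x))² ≈ 1.2069
RHS = 2ln(x) ≈ 2.1972
Since 1.2069 ≠ 2.1972, the equation fails at this point, so it cannot hold for every real x for which both sides are defined.
2ln(x) equals ln(x²), which is not the same as (ln x)².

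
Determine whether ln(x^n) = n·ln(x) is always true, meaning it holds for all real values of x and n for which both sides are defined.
Yes, this is an identity.

Claim: ln(x^n) = n·ln(x).
Reasoning: The right side requires x > 0. For x > 0, x^n = (e^(ln x))^n = e^(n·ln x), so taking ln of both sides gives ln(x^n) = n·ln(x).
So the two sides agree for all real values of x and n for which both sides are defined.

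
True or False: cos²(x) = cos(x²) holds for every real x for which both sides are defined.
False.

Claim: cos²(x) = cos(x²).
Test a specific point where both sides are defined: x = 2π/3.
LHS = cos²(x) ≈ 0.2500
RHS = cos(x²) ≈ -0.3202
Since 0.2500 ≠ -0.3202, the equation fails at this point, so it cannot hold for every real x for which both sides are defined.
cos²(x) means (cos x)², squaring the output; cos(x²) squares the input. These are different functions.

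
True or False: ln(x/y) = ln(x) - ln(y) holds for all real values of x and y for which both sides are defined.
Claim: ln(x/y) = ln(x) - ln(y).
Reasoning: Both sides are simultaneously defined only when x, y > 0. Write x = e^p, y = e^q. Then x/y = e^(p-q), so ln(x/y) = p - q = ln(x) - ln(y).
So the two sides agree for all real values of x and y for which both sides are defined.

Conclusion: True.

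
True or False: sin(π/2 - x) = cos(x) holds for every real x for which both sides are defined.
True.

Claim: sin(π/2 - x) = cos(x).
Reasoning: Use sin(u - v) = sin(u)cos(v) - cos(u)sin(v) with u = π/2, v = x: sin(π/2)cos(x) - cos(π/2)sin(x) = 1·cos(x) - 0·sin(x) = cos(x).
So the two sides agree for every real x for which both sides are defined.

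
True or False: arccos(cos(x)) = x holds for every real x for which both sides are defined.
False.

Claim: arccos(cos(x)) = x.
Test a specific point where both sides are defined: x = -π/3.
LHS = arccos(cos(x)) ≈ 1.0472
RHS = x ≈ -1.0472
Since 1.0472 ≠ -1.0472, the equation fails at this point, so it cannot hold for every real x for which both sides are defined.
arccos only returns values in [0, π], so arccos(cos(x)) = x holds only for x in that interval, not for all real x.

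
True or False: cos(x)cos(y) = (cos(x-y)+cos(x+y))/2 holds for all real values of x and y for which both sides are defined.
Claim: cos(x)cos(y) = (cos(x-y)+cos(x+y))/2.
Reasoning: cos(x-y) = cos(x)cos(y) + sin(x)sin(y) and cos(x+y) = cos(x)cos(y) - sin(x)sin(y). Adding, cos(x-y) + cos(x+y) = 2cos(x)cos(y); divide by 2.
So the two sides agree for all real values of x and y for which both sides are defined.

Conclusion: True.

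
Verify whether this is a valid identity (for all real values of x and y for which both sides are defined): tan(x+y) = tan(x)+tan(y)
No, this is NOT an identity.

Claim: tan(x+y) = tan(x)+tan(y).
Test a specific point where both sides are defined: x = 2π/3, y = π/4.
LHS = tan(x+y) ≈ -0.2679
RHS = tan(x)+tan(y) ≈ -0.7321
Since -0.2679 ≠ -0.7321, the equation fails at this point, so it cannot hold for all real values of x and y for which both sides are defined.
The correct formula is tan(x+y) = (tan(x) + tan(y))/(1 - tan(x)tan(y)).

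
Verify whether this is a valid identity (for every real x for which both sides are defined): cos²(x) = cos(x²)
No, this is NOT an identity.

Claim: cos²(x) = cos(x²).
Test a specific point where both sides are defined: x = -π/6.
LHS = cos²(x) ≈ 0.7500
RHS = cos(x²) ≈ 0.9627
Since 0.7500 ≠ 0.9627, the equation fails at this point, so it cannot hold for every real x for which both sides are defined.
cos²(x) means (cos x)², squaring the output; cos(x²) squares the input. These are different functions.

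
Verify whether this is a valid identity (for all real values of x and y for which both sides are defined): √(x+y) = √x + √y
No, this is NOT an identity.

Claim: √(x+y) = √x + √y.
Test a specific point where both sides are defined: x = 2, y = 1.
LHS = √(x+y) ≈ 1.7321
RHS = √x + √y ≈ 2.4142
Since 1.7321 ≠ 2.4142, the equation fails at this point, so it cannot hold for all real values of x and y for which both sides are defined.
Squaring the right side gives x + 2√(xy) + y, not x + y.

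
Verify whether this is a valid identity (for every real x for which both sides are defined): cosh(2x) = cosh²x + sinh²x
Claim: cosh(2x) = cosh²x + sinh²x.
Reasoning: cosh²x = (e^(2x) + 2 + e^(-2x))/4 and sinh²x = (e^(2x) - 2 + e^(-2x))/4. Adding gives (2e^(2x) + 2e^(-2x))/4 = (e^(2x) + e^(-2x))/2 = cosh(2x).
So the two sides agree for every real x for which both sides are defined.

Conclusion: Yes, this is an identity.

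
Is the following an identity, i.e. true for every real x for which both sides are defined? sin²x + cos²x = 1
Yes, this is an identity.

Claim: sin²x + cos²x = 1.
Reasoning: The point (cos x, sin x) lies on the unit circle X² + Y² = 1, so cos²x + sin²x = 1 for every real x.
So the two sides agree for every real x for which both sides are defined.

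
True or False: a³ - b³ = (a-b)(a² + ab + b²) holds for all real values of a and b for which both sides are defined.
Claim: a³ - b³ = (a-b)(a² + ab + b²).
Reasoning: Expand the right side: (a-b)(a² + ab + b²) = a³ + a²b + ab² - a²b - ab² - b³ = a³ - b³ (the middle terms cancel in pairs).
So the two sides agree for all real values of a and b for which both sides are defined.

Conclusion: True.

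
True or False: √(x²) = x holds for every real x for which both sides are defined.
Claim: √(x²) = x.
Test a specific point where both sides are defined: x = -3.
LHS = √(x²) ≈ 3.0000
RHS = x ≈ -3.0000
Since 3.0000 ≠ -3.0000, the equation fails at this point, so it cannot hold for every real x for which both sides are defined.
√(x²) = |x|, which differs from x whenever x < 0 (both sides are defined for every real x).

Conclusion: False.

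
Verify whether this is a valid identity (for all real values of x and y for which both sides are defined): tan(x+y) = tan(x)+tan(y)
No, this is NOT an identity.

Claim: tan(x+y) = tan(x)+tan(y).
Test a specific point where both sides are defined: x = 2π/3, y = 3π/4.
LHS = tan(x+y) ≈ 3.7321
RHS = tan(x)+tan(y) ≈ -2.7321
Since 3.7321 ≠ -2.7321, the equation fails at this point, so it cannot hold for all real values of x and y for which both sides are defined.
The correct formula is tan(x+y) = (tan(x) + tan(y))/(1 - tan(x)tan(y)).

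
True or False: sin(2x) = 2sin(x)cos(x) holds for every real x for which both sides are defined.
Claim: sin(2x) = 2sin(x)cos(x).
Reasoning: Put y = x in the addition formula sin(x+y) = sin(x)cos(y) + cos(x)sin(y): sin(2x) = sin(x)cos(x) + cos(x)sin(x) = 2sin(x)cos(x).
So the two sides agree for every real x for which both sides are defined.

Conclusion: True.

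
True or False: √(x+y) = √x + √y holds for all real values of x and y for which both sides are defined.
False.

Claim: √(x+y) = √x + √y.
Test a specific point where both sides are defined: x = 1/2, y = 4.
LHS = √(x+y) ≈ 2.1213
RHS = √x + √y ≈ 2.7071
Since 2.1213 ≠ 2.7071, the equation fails at this point, so it cannot hold for all real values of x and y for which both sides are defined.
Squaring the right side gives x + 2√(xy) + y, not x + y.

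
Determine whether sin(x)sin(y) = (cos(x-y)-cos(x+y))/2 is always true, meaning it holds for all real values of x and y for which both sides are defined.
Claim: sin(x)sin(y) = (cos(x-y)-cos(x+y))/2.
Reasoning: cos(x-y) = cos(x)cos(y) + sin(x)sin(y) and cos(x+y) = cos(x)cos(y) - sin(x)sin(y). Subtracting, cos(x-y) - cos(x+y) = 2sin(x)sin(y); divide by 2.
So the two sides agree for all real values of x and y for which both sides are defined.

Conclusion: Yes, this is an identity.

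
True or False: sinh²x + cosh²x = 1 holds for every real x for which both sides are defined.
Claim: sinh²x + cosh²x = 1.
Test a specific point where both sides are defined: x = -2.
LHS = sinh²x + cosh²x ≈ 27.3082
RHS = 1 ≈ 1.0000
Since 27.3082 ≠ 1.0000, the equation fails at this point, so it cannot hold for every real x for which both sides are defined.
The correct hyperbolic identity is cosh²x - sinh²x = 1 (a difference); the sum sinh²x + cosh²x equals cosh(2x).

Conclusion: False.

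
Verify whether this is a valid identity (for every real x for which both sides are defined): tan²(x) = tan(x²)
No, this is NOT an identity.

Claim: tan²(x) = tan(x²).
Test a specific point where both sides are defined: x = π/3.
LHS = tan²(x) ≈ 3.0000
RHS = tan(x²) ≈ 1.9485
Since 3.0000 ≠ 1.9485, the equation fails at this point, so it cannot hold for every real x for which both sides are defined.
tan²(x) means (tan x)², squaring the output; tan(x²) squares the input. These are different functions.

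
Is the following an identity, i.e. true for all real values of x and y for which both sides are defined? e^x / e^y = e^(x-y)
Yes, this is an identity.

Claim: e^x / e^y = e^(x-y).
Reasoning: 1/e^y = e^(-y), so e^x / e^y = e^x · e^(-y) = e^(x + (-y)) = e^(x-y) by the product rule for exponents.
So the two sides agree for all real values of x and y for which both sides are defined.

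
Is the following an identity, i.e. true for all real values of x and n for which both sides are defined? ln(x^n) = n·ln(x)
Yes, this is an identity.

Claim: ln(x^n) = n·ln(x).
Reasoning: The right side requires x > 0. For x > 0, x^n = (e^(ln x))^n = e^(n·ln x), so taking ln of both sides gives ln(x^n) = n·ln(x).
So the two sides agree for all real values of x and n for which both sides are defined.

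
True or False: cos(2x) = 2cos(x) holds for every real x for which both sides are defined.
Claim: cos(2x) = 2cos(x).
Test a specific point where both sides are defined: x = -π/2.
LHS = cos(2x) ≈ -1.0000
RHS = 2cos(x) ≈ 0.0000
Since -1.0000 ≠ 0.0000, the equation fails at this point, so it cannot hold for every real x for which both sides are defined.
The correct double-angle formula is cos(2x) = cos²x - sin²x.

Conclusion: False.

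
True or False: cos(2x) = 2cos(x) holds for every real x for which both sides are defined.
Claim: cos(2x) = 2cos(x).
Test a specific point where both sides are defined: x = -π/3.
LHS = cos(2x) ≈ -0.5000
RHS = 2cos(x) ≈ 1.0000
Since -0.5000 ≠ 1.0000, the equation fails at this point, so it cannot hold for every real x for which both sides are defined.
The correct double-angle formula is cos(2x) = cos²x - sin²x.

Conclusion: False.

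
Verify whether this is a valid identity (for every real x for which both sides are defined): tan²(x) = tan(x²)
Claim: tan²(x) = tan(x²).
Test a specific point where both sides are defined: x = π.
LHS = tan²(x) ≈ 0.0000
RHS = tan(x²) ≈ 0.4767
Since 0.0000 ≠ 0.4767, the equation fails at this point, so it cannot hold for every real x for which both sides are defined.
tan²(x) means (tan x)², squaring the output; tan(x²) squares the input. These are different functions.

Conclusion: No, this is NOT an identity.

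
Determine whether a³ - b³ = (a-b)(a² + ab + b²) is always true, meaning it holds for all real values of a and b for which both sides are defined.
Yes, this is an identity.

Claim: a³ - b³ = (a-b)(a² + ab + b²).
Reasoning: Expand the right side: (a-b)(a² + ab + b²) = a³ + a²b + ab² - a²b - ab² - b³ = a³ - b³ (the middle terms cancel in pairs).
So the two sides agree for all real values of a and b for which both sides are defined.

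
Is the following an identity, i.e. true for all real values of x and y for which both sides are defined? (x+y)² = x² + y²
No, this is NOT an identity.

Claim: (x+y)² = x² + y².
Test a specific point where both sides are defined: x = 5, y = -1.
LHS = (x+y)² ≈ 16.0000
RHS = x² + y² ≈ 26.0000
Since 16.0000 ≠ 26.0000, the equation fails at this point, so it cannot hold for all real values of x and y for which both sides are defined.
The correct expansion is (x+y)² = x² + 2xy + y²; the cross term 2xy is missing.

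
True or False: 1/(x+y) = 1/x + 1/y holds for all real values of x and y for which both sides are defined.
Claim: 1/(x+y) = 1/x + 1/y.
Test a specific point where both sides are defined: x = 3/2, y = 4.
LHS = 1/(x+y) ≈ 0.1818
RHS = 1/x + 1/y ≈ 0.9167
Since 0.1818 ≠ 0.9167, the equation fails at this point, so it cannot hold for all real values of x and y for which both sides are defined.
1/x + 1/y = (x+y)/(xy), which is not 1/(x+y).

Conclusion: False.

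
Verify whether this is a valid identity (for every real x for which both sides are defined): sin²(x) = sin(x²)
No, this is NOT an identity.

Claim: sin²(x) = sin(x²).
Test a specific point where both sides are defined: x = π/2.
LHS = sin²(x) ≈ 1.0000
RHS = sin(x²) ≈ 0.6243
Since 1.0000 ≠ 0.6243, the equation fails at this point, so it cannot hold for every real x for which both sides are defined.
sin²(x) means (sin x)², squaring the output; sin(x²) squares the input. These are different functions.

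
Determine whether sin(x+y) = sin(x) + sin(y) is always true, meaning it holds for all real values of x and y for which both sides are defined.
No, this is NOT an identity.

Claim: sin(x+y) = sin(x) + sin(y).
Test a specific point where both sides are defined: x = π/3, y = 3π/4.
LHS = sin(x+y) ≈ -0.2588
RHS = sin(x) + sin(y) ≈ 1.5731
Since -0.2588 ≠ 1.5731, the equation fails at this point, so it cannot hold for all real values of x and y for which both sides are defined.
The correct expansion is sin(x+y) = sin(x)cos(y) + cos(x)sin(y); sine is not additive.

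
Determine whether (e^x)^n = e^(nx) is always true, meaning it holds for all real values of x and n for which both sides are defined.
Claim: (e^x)^n = e^(nx).
Reasoning: e^x is a positive real number, and for a positive base B and real exponent n, B^n = e^(n·ln B). With B = e^x, ln B = x, so (e^x)^n = e^(n·x).
So the two sides agree for all real values of x and n for which both sides are defined.

Conclusion: Yes, this is an identity.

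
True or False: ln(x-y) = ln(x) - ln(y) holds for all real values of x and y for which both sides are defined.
False.

Claim: ln(x-y) = ln(x) - ln(y).
Test a specific point where both sides are defined: x = 5, y = 1.
LHS = ln(x-y) ≈ 1.3863
RHS = ln(x) - ln(y) ≈ 1.6094
Since 1.3863 ≠ 1.6094, the equation fails at this point, so it cannot hold for all real values of x and y for which both sides are defined.
ln(x) - ln(y) = ln(x/y), not ln(x-y).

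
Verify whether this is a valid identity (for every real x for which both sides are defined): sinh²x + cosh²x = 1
Claim: sinh²x + cosh²x = 1.
Test a specific point where both sides are defined: x = -2.
LHS = sinh²x + cosh²x ≈ 27.3082
RHS = 1 ≈ 1.0000
Since 27.3082 ≠ 1.0000, the equation fails at this point, so it cannot hold for every real x for which both sides are defined.
The correct hyperbolic identity is cosh²x - sinh²x = 1 (a difference); the sum sinh²x + cosh²x equals cosh(2x).

Conclusion: No, this is NOT an identity.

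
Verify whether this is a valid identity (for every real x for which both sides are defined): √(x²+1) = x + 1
Claim: √(x²+1) = x + 1.
Test a specific point where both sides are defined: x = 1/2.
LHS = √(x²+1) ≈ 1.1180
RHS = x + 1 ≈ 1.5000
Since 1.1180 ≠ 1.5000, the equation fails at this point, so it cannot hold for every real x for which both sides are defined.
(x+1)² = x² + 2x + 1 ≠ x² + 1 unless x = 0.

Conclusion: No, this is NOT an identity.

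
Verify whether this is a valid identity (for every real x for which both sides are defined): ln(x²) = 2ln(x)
Claim: ln(x²) = 2ln(x).
Reasoning: The right side requires x > 0. For x > 0, x² = (e^(ln x))² = e^(2ln x), so ln(x²) = 2ln(x). (For x < 0 the right side is undefined, so those values are outside the claim.)
So the two sides agree for every real x for which both sides are defined.

Conclusion: Yes, this is an identity.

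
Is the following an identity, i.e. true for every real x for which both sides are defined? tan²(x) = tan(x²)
No, this is NOT an identity.

Claim: tan²(x) = tan(x²).
Test a specific point where both sides are defined: x = π/3.
LHS = tan²(x) ≈ 3.0000
RHS = tan(x²) ≈ 1.9485
Since 3.0000 ≠ 1.9485, the equation fails at this point, so it cannot hold for every real x for which both sides are defined.
tan²(x) means (tan x)², squaring the output; tan(x²) squares the input. These are different functions.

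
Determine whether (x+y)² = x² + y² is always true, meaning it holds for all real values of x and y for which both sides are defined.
No, this is NOT an identity.

Claim: (x+y)² = x² + y².
Test a specific point where both sides are defined: x = 1, y = 1.
LHS = (x+y)² ≈ 4.0000
RHS = x² + y² ≈ 2.0000
Since 4.0000 ≠ 2.0000, the equation fails at this point, so it cannot hold for all real values of x and y for which both sides are defined.
The correct expansion is (x+y)² = x² + 2xy + y²; the cross term 2xy is missing.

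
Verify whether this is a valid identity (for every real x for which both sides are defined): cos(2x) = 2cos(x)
Claim: cos(2x) = 2cos(x).
Test a specific point where both sides are defined: x = π/6.
LHS = cos(2x) ≈ 0.5000
RHS = 2cos(x) ≈ 1.7321
Since 0.5000 ≠ 1.7321, the equation fails at this point, so it cannot hold for every real x for which both sides are defined.
The correct double-angle formula is cos(2x) = cos²x - sin²x.

Conclusion: No, this is NOT an identity.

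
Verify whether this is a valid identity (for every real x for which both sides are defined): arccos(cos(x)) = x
No, this is NOT an identity.

Claim: arccos(cos(x)) = x.
Test a specific point where both sides are defined: x = -π/3.
LHS = arccos(cos(x)) ≈ 1.0472
RHS = x ≈ -1.0472
Since 1.0472 ≠ -1.0472, the equation fails at this point, so it cannot hold for every real x for which both sides are defined.
arccos only returns values in [0, π], so arccos(cos(x)) = x holds only for x in that interval, not for all real x.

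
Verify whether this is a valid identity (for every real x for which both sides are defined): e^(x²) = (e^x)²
Claim: e^(x²) = (e^x)².
Test a specific point where both sides are defined: x = 3.
LHS = e^(x²) ≈ 8103.0839
RHS = (e^x)² ≈ 403.4288
Since 8103.0839 ≠ 403.4288, the equation fails at this point, so it cannot hold for every real x for which both sides are defined.
(e^x)² = e^(2x), and 2x ≠ x² in general.

Conclusion: No, this is NOT an identity.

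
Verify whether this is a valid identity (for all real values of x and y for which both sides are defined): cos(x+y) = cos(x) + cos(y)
No, this is NOT an identity.

Claim: cos(x+y) = cos(x) + cos(y).
Test a specific point where both sides are defined: x = π/6, y = -π/6.
LHS = cos(x+y) ≈ 1.0000
RHS = cos(x) + cos(y) ≈ 1.7321
Since 1.0000 ≠ 1.7321, the equation fails at this point, so it cannot hold for all real values of x and y for which both sides are defined.
The correct expansion is cos(x+y) = cos(x)cos(y) - sin(x)sin(y); cosine is not additive.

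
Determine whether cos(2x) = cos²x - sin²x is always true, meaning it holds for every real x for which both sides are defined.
Yes, this is an identity.

Claim: cos(2x) = cos²x - sin²x.
Reasoning: Put y = x in the addition formula cos(x+y) = cos(x)cos(y) - sin(x)sin(y): cos(2x) = cos²x - sin²x.
So the two sides agree for every real x for which both sides are defined.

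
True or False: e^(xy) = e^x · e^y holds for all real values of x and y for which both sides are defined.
Claim: e^(xy) = e^x · e^y.
Test a specific point where both sides are defined: x = 1/2, y = 1.
LHS = e^(xy) ≈ 1.6487
RHS = e^x · e^y ≈ 4.4817
Since 1.6487 ≠ 4.4817, the equation fails at this point, so it cannot hold for all real values of x and y for which both sides are defined.
e^x · e^y = e^(x+y), not e^(xy).

Conclusion: False.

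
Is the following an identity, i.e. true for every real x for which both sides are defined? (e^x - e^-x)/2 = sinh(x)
Yes, this is an identity.

Claim: (e^x - e^-x)/2 = sinh(x).
Reasoning: This is exactly the definition of the hyperbolic sine: sinh(x) := (e^x - e^-x)/2.
So the two sides agree for every real x for which both sides are defined.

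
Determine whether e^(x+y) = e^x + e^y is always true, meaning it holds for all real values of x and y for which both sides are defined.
Claim: e^(x+y) = e^x + e^y.
Test a specific point where both sides are defined: x = -2, y = 2.
LHS = e^(x+y) ≈ 1.0000
RHS = e^x + e^y ≈ 7.5244
Since 1.0000 ≠ 7.5244, the equation fails at this point, so it cannot hold for all real values of x and y for which both sides are defined.
The correct rule is e^(x+y) = e^x · e^y (a product, not a sum).

Conclusion: No, this is NOT an identity.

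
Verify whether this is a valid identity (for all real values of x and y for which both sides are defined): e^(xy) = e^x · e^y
No, this is NOT an identity.

Claim: e^(xy) = e^x · e^y.
Test a specific point where both sides are defined: x = -3, y = -2.
LHS = e^(xy) ≈ 403.4288
RHS = e^x · e^y ≈ 0.0067
Since 403.4288 ≠ 0.0067, the equation fails at this point, so it cannot hold for all real values of x and y for which both sides are defined.
e^x · e^y = e^(x+y), not e^(xy).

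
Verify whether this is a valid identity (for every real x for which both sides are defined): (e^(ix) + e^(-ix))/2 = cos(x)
Yes, this is an identity.

Claim: (e^(ix) + e^(-ix))/2 = cos(x).
Reasoning: By Euler's formula e^(ix) = cos(x) + i·sin(x) and e^(-ix) = cos(x) - i·sin(x). Adding cancels the sine terms: e^(ix) + e^(-ix) = 2cos(x); divide by 2.
So the two sides agree for every real x for which both sides are defined.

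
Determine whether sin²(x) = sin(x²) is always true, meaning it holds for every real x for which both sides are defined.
No, this is NOT an identity.

Claim: sin²(x) = sin(x²).
Test a specific point where both sides are defined: x = π/3.
LHS = sin²(x) ≈ 0.7500
RHS = sin(x²) ≈ 0.8897
Since 0.7500 ≠ 0.8897, the equation fails at this point, so it cannot hold for every real x for which both sides are defined.
sin²(x) means (sin x)², squaring the output; sin(x²) squares the input. These are different functions.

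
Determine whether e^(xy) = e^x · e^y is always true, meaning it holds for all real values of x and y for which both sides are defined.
No, this is NOT an identity.

Claim: e^(xy) = e^x · e^y.
Test a specific point where both sides are defined: x = 5, y = 3/2.
LHS = e^(xy) ≈ 1808.0424
RHS = e^x · e^y ≈ 665.1416
Since 1808.0424 ≠ 665.1416, the equation fails at this point, so it cannot hold for all real values of x and y for which both sides are defined.
e^x · e^y = e^(x+y), not e^(xy).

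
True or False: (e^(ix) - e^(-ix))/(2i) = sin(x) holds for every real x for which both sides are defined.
True.

Claim: (e^(ix) - e^(-ix))/(2i) = sin(x).
Reasoning: By Euler's formula e^(ix) = cos(x) + i·sin(x) and e^(-ix) = cos(x) - i·sin(x). Subtracting cancels the cosine terms: e^(ix) - e^(-ix) = 2i·sin(x); divide by 2i.
So the two sides agree for every real x for which both sides are defined.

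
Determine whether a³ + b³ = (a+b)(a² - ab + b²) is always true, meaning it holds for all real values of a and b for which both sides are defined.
Claim: a³ + b³ = (a+b)(a² - ab + b²).
Reasoning: Expand the right side: (a+b)(a² - ab + b²) = a³ - a²b + ab² + a²b - ab² + b³ = a³ + b³ (the middle terms cancel in pairs).
So the two sides agree for all real values of a and b for which both sides are defined.

Conclusion: Yes, this is an identity.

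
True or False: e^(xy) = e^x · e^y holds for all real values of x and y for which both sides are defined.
False.

Claim: e^(xy) = e^x · e^y.
Test a specific point where both sides are defined: x = 3, y = -1.
LHS = e^(xy) ≈ 0.0498
RHS = e^x · e^y ≈ 7.3891
Since 0.0498 ≠ 7.3891, the equation fails at this point, so it cannot hold for all real values of x and y for which both sides are defined.
e^x · e^y = e^(x+y), not e^(xy).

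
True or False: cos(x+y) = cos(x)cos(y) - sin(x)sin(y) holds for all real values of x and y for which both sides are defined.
Claim: cos(x+y) = cos(x)cos(y) - sin(x)sin(y).
Reasoning: By Euler's formula e^(i(x+y)) = e^(ix)·e^(iy) = (cos x + i·sin x)(cos y + i·sin y). The real part of the left side is cos(x+y); the real part of the product is cos(x)cos(y) - sin(x)sin(y) (since i·i = -1).
So the two sides agree for all real values of x and y for which both sides are defined.

Conclusion: True.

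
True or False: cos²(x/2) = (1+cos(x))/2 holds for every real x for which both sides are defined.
Claim: cos²(x/2) = (1+cos(x))/2.
Reasoning: Use cos(2θ) = 2cos²θ - 1 with θ = x/2: cos(x) = 2cos²(x/2) - 1. Solving for cos²(x/2) gives (1 + cos(x))/2.
So the two sides agree for every real x for which both sides are defined.

Conclusion: True.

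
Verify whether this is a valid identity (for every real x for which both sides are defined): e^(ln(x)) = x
Yes, this is an identity.

Claim: e^(ln(x)) = x.
Reasoning: For x > 0, ln(x) is by definition the exponent p such that e^p = x. Raising e to that exponent therefore returns x: e^(ln x) = x.
So the two sides agree for every real x for which both sides are defined.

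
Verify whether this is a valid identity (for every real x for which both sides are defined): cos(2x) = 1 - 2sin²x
Yes, this is an identity.

Claim: cos(2x) = 1 - 2sin²x.
Reasoning: cos(2x) = cos²x - sin²x. Replace cos²x by 1 - sin²x: (1 - sin²x) - sin²x = 1 - 2sin²x.
So the two sides agree for every real x for which both sides are defined.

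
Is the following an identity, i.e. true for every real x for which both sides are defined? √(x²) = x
Claim: √(x²) = x.
Test a specific point where both sides are defined: x = -2.
LHS = √(x²) ≈ 2.0000
RHS = x ≈ -2.0000
Since 2.0000 ≠ -2.0000, the equation fails at this point, so it cannot hold for every real x for which both sides are defined.
√(x²) = |x|, which differs from x whenever x < 0 (both sides are defined for every real x).

Conclusion: No, this is NOT an identity.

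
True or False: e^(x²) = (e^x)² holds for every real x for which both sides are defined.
False.

Claim: e^(x²) = (e^x)².
Test a specific point where both sides are defined: x = 1.
LHS = e^(x²) ≈ 2.7183
RHS = (e^x)² ≈ 7.3891
Since 2.7183 ≠ 7.3891, the equation fails at this point, so it cannot hold for every real x for which both sides are defined.
(e^x)² = e^(2x), and 2x ≠ x² in general.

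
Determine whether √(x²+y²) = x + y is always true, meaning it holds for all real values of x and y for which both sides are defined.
Claim: √(x²+y²) = x + y.
Test a specific point where both sides are defined: x = -3, y = -3.
LHS = √(x²+y²) ≈ 4.2426
RHS = x + y ≈ -6.0000
Since 4.2426 ≠ -6.0000, the equation fails at this point, so it cannot hold for all real values of x and y for which both sides are defined.
(x+y)² = x² + 2xy + y², not x² + y², so the square root does not split this way.

Conclusion: No, this is NOT an identity.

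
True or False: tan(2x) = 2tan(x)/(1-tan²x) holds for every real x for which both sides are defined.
Claim: tan(2x) = 2tan(x)/(1-tan²x).
Reasoning: tan(2x) = sin(2x)/cos(2x) = 2sin(x)cos(x) / (cos²x - sin²x). Divide numerator and denominator by cos²x: 2tan(x) / (1 - tan²x).
So the two sides agree for every real x for which both sides are defined.

Conclusion: True.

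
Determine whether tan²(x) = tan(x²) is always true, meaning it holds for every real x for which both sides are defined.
No, this is NOT an identity.

Claim: tan²(x) = tan(x²).
Test a specific point where both sides are defined: x = π/6.
LHS = tan²(x) ≈ 0.3333
RHS = tan(x²) ≈ 0.2812
Since 0.3333 ≠ 0.2812, the equation fails at this point, so it cannot hold for every real x for which both sides are defined.
tan²(x) means (tan x)², squaring the output; tan(x²) squares the input. These are different functions.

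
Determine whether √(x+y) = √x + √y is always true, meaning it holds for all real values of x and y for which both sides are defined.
No, this is NOT an identity.

Claim: √(x+y) = √x + √y.
Test a specific point where both sides are defined: x = 3/2, y = 4.
LHS = √(x+y) ≈ 2.3452
RHS = √x + √y ≈ 3.2247
Since 2.3452 ≠ 3.2247, the equation fails at this point, so it cannot hold for all real values of x and y for which both sides are defined.
Squaring the right side gives x + 2√(xy) + y, not x + y.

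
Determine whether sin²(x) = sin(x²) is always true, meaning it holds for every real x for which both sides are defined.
No, this is NOT an identity.

Claim: sin²(x) = sin(x²).
Test a specific point where both sides are defined: x = π.
LHS = sin²(x) ≈ 0.0000
RHS = sin(x²) ≈ -0.4303
Since 0.0000 ≠ -0.4303, the equation fails at this point, so it cannot hold for every real x for which both sides are defined.
sin²(x) means (sin x)², squaring the output; sin(x²) squares the input. These are different functions.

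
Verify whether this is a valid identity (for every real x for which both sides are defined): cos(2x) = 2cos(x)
Claim: cos(2x) = 2cos(x).
Test a specific point where both sides are defined: x = π/3.
LHS = cos(2x) ≈ -0.5000
RHS = 2cos(x) ≈ 1.0000
Since -0.5000 ≠ 1.0000, the equation fails at this point, so it cannot hold for every real x for which both sides are defined.
The correct double-angle formula is cos(2x) = cos²x - sin²x.

Conclusion: No, this is NOT an identity.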